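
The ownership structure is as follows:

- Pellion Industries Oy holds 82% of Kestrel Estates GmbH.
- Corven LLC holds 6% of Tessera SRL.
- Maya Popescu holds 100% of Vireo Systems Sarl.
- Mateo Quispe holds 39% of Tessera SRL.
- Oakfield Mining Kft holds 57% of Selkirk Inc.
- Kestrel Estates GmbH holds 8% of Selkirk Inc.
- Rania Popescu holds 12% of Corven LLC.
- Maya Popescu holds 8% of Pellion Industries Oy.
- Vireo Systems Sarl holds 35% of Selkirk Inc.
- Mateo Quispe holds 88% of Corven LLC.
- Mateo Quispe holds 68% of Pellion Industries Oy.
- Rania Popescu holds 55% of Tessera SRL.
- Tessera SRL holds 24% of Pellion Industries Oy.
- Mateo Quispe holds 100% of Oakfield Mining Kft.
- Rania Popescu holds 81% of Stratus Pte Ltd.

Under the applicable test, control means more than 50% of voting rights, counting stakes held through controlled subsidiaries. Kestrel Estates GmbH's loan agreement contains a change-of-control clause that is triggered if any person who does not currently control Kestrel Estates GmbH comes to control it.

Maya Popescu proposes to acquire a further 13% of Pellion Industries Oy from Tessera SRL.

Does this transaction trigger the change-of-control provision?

The purchase adds only to Maya's holdings (Tessera's stake shrinks), so Maya is the only person who could newly come to control Kestrel.
Maya holds 100% of Vireo, so Maya controls Vireo.
Neither Maya nor any entity Maya controls holds any voting interest in Kestrel.
So before the transaction, Maya does not control Kestrel.
After the purchase, Maya's direct stake in Pellion rises to 8% + 13% = 21%, and Tessera's stake falls to 11%.
Maya's side now holds 21% of Pellion, not > 50%, so Maya still does not control Pellion.
After the transaction, neither Maya nor any entity Maya controls holds a voting interest in Kestrel, so Maya still does not control it.
No new person acquires control, so the clause is not triggered.

No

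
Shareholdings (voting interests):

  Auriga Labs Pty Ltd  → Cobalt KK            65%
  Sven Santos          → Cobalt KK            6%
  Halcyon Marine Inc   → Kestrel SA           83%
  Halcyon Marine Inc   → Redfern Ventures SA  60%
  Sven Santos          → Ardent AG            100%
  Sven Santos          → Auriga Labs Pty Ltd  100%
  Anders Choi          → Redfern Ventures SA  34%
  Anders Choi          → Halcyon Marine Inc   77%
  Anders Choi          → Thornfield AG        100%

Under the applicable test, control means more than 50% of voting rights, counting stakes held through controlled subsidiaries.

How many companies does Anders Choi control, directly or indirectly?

4

Anders holds 77% of Halcyon, so Anders controls Halcyon.
Anders holds 100% of Thornfield, so Anders controls Thornfield.
Anders and Halcyon together hold 34% + 60% = 94% of Redfern, so Anders controls Redfern.
Halcyon holds 83% of Kestrel, so Anders controls Kestrel.
No other company's threshold is met.
Anders controls 4 companies.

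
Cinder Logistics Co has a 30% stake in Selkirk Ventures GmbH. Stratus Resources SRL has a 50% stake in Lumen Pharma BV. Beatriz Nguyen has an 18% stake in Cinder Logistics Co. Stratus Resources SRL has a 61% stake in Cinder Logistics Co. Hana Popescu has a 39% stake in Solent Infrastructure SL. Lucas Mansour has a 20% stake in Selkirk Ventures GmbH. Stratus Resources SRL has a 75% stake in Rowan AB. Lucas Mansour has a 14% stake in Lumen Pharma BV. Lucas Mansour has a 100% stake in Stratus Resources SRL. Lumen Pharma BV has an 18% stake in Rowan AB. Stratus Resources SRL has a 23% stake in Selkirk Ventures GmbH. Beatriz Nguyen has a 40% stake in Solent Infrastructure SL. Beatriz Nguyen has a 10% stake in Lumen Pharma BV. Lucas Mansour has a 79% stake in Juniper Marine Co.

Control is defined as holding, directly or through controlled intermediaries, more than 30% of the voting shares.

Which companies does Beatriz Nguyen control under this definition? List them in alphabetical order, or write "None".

Solent Infrastructure SL

Beatriz holds 40% of Solent, so Beatriz controls Solent.
No other company's threshold is met.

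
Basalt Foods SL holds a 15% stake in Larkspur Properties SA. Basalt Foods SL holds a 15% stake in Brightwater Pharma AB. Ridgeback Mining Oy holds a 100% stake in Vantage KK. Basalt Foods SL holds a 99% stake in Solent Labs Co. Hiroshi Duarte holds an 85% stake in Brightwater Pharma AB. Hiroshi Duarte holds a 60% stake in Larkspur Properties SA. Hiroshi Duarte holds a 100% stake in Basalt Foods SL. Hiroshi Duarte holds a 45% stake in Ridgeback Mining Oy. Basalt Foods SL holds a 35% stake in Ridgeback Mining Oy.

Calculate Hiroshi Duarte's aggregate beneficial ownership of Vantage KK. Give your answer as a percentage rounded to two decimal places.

80.00%

Hiroshi reaches Vantage along 2 paths.
Via Basalt → Ridgeback: 100% × 35% × 100% = 35%.
Via Ridgeback: 45% × 100% = 45%.
Total: 35% + 45% = 80%.
Rounded: 80.00%.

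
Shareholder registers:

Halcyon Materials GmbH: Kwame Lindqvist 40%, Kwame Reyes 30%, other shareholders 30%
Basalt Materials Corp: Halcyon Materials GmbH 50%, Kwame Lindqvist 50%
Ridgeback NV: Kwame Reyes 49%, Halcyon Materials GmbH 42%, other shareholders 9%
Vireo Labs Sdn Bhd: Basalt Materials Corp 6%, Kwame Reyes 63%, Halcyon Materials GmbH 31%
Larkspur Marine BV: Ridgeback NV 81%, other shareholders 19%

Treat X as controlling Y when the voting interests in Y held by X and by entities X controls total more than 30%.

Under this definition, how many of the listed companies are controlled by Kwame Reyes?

Kwame Reyes holds 49% of Ridgeback, so Kwame Reyes controls Ridgeback.
Kwame Reyes holds 63% of Vireo, so Kwame Reyes controls Vireo.
Ridgeback holds 81% of Larkspur, so Kwame Reyes controls Larkspur.
No other company's threshold is met.
Kwame Reyes controls 3 companies.

3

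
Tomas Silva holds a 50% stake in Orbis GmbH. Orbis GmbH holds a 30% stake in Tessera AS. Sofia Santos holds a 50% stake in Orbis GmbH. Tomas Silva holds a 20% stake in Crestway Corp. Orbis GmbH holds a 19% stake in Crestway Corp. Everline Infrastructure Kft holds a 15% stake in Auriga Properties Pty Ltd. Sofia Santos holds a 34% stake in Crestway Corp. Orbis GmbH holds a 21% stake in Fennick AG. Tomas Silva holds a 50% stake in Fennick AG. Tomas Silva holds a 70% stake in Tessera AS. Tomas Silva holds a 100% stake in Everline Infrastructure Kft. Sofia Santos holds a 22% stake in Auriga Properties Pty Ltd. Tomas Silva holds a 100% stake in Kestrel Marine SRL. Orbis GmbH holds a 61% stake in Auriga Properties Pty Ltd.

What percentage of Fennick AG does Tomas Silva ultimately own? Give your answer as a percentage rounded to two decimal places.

60.50%

Tomas reaches Fennick along 2 paths.
Direct stake: 50% = 50%.
Via Orbis: 50% × 21% = 10.5%.
Total: 50% + 10.5% = 60.5%.
Rounded: 60.50%.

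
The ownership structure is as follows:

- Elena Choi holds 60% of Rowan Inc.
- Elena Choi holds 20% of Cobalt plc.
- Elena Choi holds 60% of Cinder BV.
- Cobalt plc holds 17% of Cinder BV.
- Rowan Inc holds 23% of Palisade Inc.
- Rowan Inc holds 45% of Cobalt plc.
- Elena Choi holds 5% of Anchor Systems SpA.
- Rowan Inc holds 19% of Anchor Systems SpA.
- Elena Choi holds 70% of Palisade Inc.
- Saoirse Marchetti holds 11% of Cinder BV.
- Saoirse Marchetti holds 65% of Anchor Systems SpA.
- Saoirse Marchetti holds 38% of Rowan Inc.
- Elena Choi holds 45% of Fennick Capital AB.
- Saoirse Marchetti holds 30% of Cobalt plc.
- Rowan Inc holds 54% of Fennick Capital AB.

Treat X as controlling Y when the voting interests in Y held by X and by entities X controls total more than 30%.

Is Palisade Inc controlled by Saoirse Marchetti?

No

Saoirse holds 38% of Rowan, so Saoirse controls Rowan.
Saoirse and Rowan together hold 30% + 45% = 75% of Cobalt, so Saoirse controls Cobalt.
Rowan holds 54% of Fennick, so Saoirse controls Fennick.
Saoirse and Rowan together hold 65% + 19% = 84% of Anchor, so Saoirse controls Anchor.
In Palisade, Saoirse's side holds only 23%, not > 30%.
So Saoirse does not control Palisade.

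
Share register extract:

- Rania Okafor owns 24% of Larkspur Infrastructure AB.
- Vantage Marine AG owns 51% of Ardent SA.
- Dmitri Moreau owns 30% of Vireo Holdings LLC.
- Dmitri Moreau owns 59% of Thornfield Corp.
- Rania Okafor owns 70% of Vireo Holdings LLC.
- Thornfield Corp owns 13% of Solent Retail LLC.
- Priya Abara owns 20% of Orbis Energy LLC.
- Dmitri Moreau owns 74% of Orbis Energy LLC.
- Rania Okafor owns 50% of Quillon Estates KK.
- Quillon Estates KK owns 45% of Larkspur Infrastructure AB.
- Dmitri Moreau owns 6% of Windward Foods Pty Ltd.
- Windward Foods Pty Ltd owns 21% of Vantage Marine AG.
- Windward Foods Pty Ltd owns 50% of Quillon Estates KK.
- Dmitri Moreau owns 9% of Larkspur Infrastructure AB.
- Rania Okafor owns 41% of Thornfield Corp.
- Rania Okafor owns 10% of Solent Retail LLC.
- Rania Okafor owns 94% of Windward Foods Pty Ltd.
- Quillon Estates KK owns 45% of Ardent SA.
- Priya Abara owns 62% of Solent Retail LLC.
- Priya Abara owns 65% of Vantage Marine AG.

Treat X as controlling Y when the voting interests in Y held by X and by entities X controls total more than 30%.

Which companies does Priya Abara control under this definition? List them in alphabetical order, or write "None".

Priya holds 62% of Solent, so Priya controls Solent.
Priya holds 65% of Vantage, so Priya controls Vantage.
Vantage holds 51% of Ardent, so Priya controls Ardent.
No other company's threshold is met.

Ardent SA, Solent Retail LLC, Vantage Marine AG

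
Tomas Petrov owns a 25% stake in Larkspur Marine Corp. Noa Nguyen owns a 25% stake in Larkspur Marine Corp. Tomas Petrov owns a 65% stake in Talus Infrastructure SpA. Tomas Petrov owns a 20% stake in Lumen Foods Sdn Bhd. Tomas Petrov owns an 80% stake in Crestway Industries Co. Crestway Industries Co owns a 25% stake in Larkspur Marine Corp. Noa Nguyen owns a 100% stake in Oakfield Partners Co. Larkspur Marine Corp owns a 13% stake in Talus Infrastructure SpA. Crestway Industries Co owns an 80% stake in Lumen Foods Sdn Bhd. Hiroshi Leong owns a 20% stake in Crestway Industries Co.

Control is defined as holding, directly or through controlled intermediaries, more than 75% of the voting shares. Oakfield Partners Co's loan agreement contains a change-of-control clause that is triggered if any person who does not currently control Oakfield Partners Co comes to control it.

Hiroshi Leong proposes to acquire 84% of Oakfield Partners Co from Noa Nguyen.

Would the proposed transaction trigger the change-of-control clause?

Yes

The purchase adds only to Hiroshi's holdings (Noa's stake shrinks), so Hiroshi is the only person who could newly come to control Oakfield.
Hiroshi's largest direct stake is 20% in Crestway, which does not meet the threshold, so Hiroshi controls no company.
Neither Hiroshi nor any entity Hiroshi controls holds any voting interest in Oakfield.
So before the transaction, Hiroshi does not control Oakfield.
After the purchase, Hiroshi holds 84% of Oakfield directly, and Noa's stake falls to 16%.
Hiroshi holds 84% of Oakfield, so Hiroshi controls Oakfield.
Hiroshi did not control Oakfield before and does after, so the clause is triggered.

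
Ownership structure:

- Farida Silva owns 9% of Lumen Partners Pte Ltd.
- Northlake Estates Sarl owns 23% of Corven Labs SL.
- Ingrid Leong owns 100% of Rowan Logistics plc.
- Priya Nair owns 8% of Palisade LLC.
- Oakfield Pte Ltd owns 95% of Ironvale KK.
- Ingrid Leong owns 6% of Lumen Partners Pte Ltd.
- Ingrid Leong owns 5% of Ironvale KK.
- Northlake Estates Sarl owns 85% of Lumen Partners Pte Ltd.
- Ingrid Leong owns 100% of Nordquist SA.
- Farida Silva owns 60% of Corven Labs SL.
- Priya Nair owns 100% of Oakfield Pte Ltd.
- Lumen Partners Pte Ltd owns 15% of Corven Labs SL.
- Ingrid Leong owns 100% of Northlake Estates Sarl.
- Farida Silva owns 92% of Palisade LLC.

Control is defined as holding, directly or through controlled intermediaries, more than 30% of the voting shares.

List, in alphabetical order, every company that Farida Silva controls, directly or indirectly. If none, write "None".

Farida holds 92% of Palisade, so Farida controls Palisade.
Farida holds 60% of Corven, so Farida controls Corven.
No other company's threshold is met.

Corven Labs SL, Palisade LLC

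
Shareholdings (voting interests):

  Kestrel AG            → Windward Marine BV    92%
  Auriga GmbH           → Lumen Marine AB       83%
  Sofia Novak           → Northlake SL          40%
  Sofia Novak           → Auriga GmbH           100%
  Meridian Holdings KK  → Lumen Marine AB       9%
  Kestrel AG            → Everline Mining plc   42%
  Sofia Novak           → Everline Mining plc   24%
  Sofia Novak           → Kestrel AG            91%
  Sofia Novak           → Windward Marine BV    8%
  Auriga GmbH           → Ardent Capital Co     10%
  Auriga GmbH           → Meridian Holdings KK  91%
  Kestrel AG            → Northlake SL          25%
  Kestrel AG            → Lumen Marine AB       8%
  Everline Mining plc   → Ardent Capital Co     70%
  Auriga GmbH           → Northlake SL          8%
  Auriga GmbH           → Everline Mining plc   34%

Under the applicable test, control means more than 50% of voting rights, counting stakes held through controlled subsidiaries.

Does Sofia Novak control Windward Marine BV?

Sofia holds 91% of Kestrel, so Sofia controls Kestrel.
Kestrel and Sofia together hold 92% + 8% = 100% of Windward, so Sofia controls Windward.

Yes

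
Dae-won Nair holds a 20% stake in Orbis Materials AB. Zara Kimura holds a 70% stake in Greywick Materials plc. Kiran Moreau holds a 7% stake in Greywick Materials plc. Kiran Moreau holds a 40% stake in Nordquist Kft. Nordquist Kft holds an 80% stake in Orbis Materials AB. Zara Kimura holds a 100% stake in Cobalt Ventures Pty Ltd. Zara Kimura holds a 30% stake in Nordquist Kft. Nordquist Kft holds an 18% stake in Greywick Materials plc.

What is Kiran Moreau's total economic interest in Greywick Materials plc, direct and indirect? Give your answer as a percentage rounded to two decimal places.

Kiran reaches Greywick along 2 paths.
Via Nordquist: 40% × 18% = 7.2%.
Direct stake: 7% = 7%.
Total: 7.2% + 7% = 14.2%.
Rounded: 14.20%.

14.20%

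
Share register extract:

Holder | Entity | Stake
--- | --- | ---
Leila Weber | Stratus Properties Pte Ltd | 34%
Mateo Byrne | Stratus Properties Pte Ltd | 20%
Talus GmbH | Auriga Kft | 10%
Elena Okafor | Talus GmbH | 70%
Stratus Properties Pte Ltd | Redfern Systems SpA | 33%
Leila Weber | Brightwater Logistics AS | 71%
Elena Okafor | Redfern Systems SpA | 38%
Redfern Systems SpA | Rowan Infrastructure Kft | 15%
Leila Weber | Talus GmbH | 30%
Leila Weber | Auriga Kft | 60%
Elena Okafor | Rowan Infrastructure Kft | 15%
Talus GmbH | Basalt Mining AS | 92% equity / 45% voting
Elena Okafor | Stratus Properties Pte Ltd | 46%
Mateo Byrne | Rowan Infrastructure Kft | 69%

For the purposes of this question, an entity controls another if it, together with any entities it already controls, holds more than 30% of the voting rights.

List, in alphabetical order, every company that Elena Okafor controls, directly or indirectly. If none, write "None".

Basalt Mining AS, Redfern Systems SpA, Stratus Properties Pte Ltd, Talus GmbH

Elena holds 46% of Stratus, so Elena controls Stratus.
Elena holds 70% of Talus, so Elena controls Talus.
Elena and Stratus together hold 38% + 33% = 71% of Redfern, so Elena controls Redfern.
Talus holds 45% of Basalt, so Elena controls Basalt.
No other company's threshold is met.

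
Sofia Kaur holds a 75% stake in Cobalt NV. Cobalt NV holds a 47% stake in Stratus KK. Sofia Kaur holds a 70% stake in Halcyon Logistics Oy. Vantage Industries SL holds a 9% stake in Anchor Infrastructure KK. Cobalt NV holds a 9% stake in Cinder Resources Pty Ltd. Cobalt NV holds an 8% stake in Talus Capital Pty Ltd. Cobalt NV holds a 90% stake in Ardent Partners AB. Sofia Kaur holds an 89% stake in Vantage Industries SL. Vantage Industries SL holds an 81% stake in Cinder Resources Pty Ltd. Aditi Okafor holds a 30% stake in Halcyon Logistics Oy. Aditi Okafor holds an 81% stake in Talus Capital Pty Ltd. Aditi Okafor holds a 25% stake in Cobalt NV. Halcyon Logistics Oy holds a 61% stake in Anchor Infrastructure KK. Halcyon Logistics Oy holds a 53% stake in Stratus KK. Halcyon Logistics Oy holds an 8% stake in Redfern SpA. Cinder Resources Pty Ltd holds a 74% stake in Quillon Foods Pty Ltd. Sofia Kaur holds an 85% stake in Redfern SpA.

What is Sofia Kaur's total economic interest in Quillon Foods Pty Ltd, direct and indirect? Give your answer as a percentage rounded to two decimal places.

58.34%

Sofia reaches Quillon along 2 paths.
Via Vantage → Cinder: 89% × 81% × 74% = 53.3466%.
Via Cobalt → Cinder: 75% × 9% × 74% = 4.995%.
Total: 53.3466% + 4.995% = 58.3416%.
Rounded: 58.34%.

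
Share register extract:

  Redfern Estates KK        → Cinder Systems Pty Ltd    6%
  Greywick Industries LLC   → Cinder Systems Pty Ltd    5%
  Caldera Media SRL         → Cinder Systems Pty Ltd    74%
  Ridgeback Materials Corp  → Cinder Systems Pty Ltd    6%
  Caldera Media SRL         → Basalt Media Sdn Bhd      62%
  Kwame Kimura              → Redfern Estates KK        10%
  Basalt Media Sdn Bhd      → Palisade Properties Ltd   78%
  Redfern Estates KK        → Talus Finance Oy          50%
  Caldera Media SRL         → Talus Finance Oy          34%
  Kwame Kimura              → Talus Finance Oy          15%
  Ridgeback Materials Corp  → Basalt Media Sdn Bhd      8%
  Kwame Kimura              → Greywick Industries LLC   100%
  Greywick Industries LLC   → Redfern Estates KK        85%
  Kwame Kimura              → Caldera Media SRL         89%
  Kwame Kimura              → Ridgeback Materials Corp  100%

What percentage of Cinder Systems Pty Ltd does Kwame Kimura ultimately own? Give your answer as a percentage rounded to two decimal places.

82.56%

Kwame reaches Cinder along 5 paths.
Via Greywick: 100% × 5% = 5%.
Via Caldera: 89% × 74% = 65.86%.
Via Ridgeback: 100% × 6% = 6%.
Via Greywick → Redfern: 100% × 85% × 6% = 5.1%.
Via Redfern: 10% × 6% = 0.6%.
Total: 5% + 65.86% + 6% + 5.1% + 0.6% = 82.56%.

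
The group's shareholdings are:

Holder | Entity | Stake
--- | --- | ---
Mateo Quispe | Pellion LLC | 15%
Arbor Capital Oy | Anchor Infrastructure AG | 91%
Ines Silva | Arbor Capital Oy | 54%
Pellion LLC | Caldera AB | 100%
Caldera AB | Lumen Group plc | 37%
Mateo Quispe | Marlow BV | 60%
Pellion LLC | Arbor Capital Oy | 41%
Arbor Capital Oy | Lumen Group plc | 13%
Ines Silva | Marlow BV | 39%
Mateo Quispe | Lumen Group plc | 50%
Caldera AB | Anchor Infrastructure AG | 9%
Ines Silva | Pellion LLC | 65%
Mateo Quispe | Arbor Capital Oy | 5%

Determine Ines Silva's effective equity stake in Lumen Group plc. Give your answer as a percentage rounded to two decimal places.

Ines reaches Lumen along 3 paths.
Via Pellion → Arbor: 65% × 41% × 13% = 3.4645%.
Via Arbor: 54% × 13% = 7.02%.
Via Pellion → Caldera: 65% × 100% × 37% = 24.05%.
Total: 3.4645% + 7.02% + 24.05% = 34.5345%.
Rounded: 34.53%.

34.53%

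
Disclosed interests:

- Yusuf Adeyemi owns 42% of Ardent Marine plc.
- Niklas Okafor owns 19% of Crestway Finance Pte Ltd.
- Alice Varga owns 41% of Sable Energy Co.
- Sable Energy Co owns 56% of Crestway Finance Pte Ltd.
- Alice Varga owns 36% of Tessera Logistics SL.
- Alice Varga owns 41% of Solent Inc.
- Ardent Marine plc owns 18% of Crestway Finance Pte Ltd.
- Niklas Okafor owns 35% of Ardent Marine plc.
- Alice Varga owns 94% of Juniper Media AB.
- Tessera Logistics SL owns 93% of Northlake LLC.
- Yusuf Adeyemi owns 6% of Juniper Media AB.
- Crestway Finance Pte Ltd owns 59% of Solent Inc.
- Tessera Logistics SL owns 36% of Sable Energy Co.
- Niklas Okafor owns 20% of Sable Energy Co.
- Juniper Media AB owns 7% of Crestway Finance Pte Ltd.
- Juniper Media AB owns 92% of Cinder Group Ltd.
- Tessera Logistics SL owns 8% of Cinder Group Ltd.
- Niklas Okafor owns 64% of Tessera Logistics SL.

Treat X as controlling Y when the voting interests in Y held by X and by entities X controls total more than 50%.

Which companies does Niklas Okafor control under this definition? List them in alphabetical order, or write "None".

Crestway Finance Pte Ltd, Northlake LLC, Sable Energy Co, Solent Inc, Tessera Logistics SL

Niklas holds 64% of Tessera, so Niklas controls Tessera.
Niklas and Tessera together hold 20% + 36% = 56% of Sable, so Niklas controls Sable.
Sable and Niklas together hold 56% + 19% = 75% of Crestway, so Niklas controls Crestway.
Tessera holds 93% of Northlake, so Niklas controls Northlake.
Crestway holds 59% of Solent, so Niklas controls Solent.
No other company's threshold is met.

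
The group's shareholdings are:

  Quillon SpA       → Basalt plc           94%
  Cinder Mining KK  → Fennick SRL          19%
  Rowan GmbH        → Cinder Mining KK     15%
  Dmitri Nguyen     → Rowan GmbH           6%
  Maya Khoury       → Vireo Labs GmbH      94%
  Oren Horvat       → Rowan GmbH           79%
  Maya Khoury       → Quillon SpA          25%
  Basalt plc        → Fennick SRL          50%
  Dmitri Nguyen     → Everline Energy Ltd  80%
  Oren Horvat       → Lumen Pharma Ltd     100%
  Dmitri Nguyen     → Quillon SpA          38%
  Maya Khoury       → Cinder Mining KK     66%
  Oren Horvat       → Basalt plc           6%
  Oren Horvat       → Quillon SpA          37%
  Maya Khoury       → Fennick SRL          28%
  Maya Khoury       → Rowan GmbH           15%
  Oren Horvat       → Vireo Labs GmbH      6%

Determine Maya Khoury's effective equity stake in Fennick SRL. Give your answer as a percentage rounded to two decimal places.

Maya reaches Fennick along 4 paths.
Via Quillon → Basalt: 25% × 94% × 50% = 11.75%.
Direct stake: 28% = 28%.
Via Rowan → Cinder: 15% × 15% × 19% = 0.4275%.
Via Cinder: 66% × 19% = 12.54%.
Total: 11.75% + 28% + 0.4275% + 12.54% = 52.7175%.
Rounded: 52.72%.

52.72%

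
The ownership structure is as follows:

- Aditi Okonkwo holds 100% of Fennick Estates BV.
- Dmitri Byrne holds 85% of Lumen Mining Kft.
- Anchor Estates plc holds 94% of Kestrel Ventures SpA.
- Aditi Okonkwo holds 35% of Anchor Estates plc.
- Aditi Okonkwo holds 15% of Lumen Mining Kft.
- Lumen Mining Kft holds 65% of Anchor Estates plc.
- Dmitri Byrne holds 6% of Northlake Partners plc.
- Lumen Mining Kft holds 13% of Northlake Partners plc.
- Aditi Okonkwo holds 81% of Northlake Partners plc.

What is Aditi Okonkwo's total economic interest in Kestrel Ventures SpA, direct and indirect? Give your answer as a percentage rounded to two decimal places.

42.07%

Aditi reaches Kestrel along 2 paths.
Via Lumen → Anchor: 15% × 65% × 94% = 9.165%.
Via Anchor: 35% × 94% = 32.9%.
Total: 9.165% + 32.9% = 42.065%.
Rounded: 42.07%.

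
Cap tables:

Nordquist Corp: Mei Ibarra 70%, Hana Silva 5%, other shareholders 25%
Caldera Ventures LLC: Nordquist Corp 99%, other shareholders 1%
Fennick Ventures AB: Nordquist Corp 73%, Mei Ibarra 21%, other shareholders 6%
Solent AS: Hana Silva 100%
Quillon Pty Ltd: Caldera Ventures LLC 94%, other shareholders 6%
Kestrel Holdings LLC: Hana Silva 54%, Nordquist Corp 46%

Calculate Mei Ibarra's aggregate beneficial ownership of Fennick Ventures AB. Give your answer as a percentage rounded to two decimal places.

Mei reaches Fennick along 2 paths.
Via Nordquist: 70% × 73% = 51.1%.
Direct stake: 21% = 21%.
Total: 51.1% + 21% = 72.1%.
Rounded: 72.10%.

72.10%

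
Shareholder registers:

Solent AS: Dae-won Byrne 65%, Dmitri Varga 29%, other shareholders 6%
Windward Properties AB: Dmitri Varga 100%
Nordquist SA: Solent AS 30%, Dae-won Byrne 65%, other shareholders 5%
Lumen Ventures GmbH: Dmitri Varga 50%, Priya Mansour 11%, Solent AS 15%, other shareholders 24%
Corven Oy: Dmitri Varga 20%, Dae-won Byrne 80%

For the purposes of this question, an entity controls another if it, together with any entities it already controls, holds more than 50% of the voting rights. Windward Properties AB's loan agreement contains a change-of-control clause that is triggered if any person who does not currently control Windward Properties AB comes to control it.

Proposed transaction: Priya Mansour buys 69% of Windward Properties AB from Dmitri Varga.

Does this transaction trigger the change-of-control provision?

Yes

The purchase adds only to Priya's holdings (Dmitri's stake shrinks), so Priya is the only person who could newly come to control Windward.
Priya's largest direct stake is 11% in Lumen, which does not meet the threshold, so Priya controls no company.
Neither Priya nor any entity Priya controls holds any voting interest in Windward.
So before the transaction, Priya does not control Windward.
After the purchase, Priya holds 69% of Windward directly, and Dmitri's stake falls to 31%.
Priya holds 69% of Windward, so Priya controls Windward.
Priya did not control Windward before and does after, so the clause is triggered.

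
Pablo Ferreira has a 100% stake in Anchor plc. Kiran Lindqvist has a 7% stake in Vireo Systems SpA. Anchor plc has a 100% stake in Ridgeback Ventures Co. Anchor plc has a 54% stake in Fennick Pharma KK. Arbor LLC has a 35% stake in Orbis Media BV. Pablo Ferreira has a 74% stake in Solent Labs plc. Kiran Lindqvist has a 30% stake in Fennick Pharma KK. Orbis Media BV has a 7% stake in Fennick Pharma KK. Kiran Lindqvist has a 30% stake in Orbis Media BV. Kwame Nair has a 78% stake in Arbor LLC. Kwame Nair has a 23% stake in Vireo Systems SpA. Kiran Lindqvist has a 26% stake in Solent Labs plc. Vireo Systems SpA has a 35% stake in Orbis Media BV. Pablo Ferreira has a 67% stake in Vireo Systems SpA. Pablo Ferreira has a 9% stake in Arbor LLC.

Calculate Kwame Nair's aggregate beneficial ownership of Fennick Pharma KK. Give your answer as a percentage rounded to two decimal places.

Kwame reaches Fennick along 2 paths.
Via Arbor → Orbis: 78% × 35% × 7% = 1.911%.
Via Vireo → Orbis: 23% × 35% × 7% = 0.5635%.
Total: 1.911% + 0.5635% = 2.4745%.
Rounded: 2.47%.

2.47%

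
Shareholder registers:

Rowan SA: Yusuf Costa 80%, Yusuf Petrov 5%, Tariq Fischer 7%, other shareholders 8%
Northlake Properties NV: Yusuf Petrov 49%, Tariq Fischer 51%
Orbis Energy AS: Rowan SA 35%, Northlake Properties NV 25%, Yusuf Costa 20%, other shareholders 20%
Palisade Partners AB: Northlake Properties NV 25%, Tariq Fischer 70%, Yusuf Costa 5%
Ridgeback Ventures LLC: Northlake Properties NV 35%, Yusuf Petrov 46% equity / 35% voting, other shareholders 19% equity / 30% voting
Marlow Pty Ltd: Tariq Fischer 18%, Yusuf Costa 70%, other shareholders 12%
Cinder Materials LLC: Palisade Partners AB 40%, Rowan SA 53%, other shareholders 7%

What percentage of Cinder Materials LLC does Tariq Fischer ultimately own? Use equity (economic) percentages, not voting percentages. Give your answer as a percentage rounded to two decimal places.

Tariq reaches Cinder along 3 paths.
Via Northlake → Palisade: 51% × 25% × 40% = 5.1%.
Via Palisade: 70% × 40% = 28%.
Via Rowan: 7% × 53% = 3.71%.
Total: 5.1% + 28% + 3.71% = 36.81%.

36.81%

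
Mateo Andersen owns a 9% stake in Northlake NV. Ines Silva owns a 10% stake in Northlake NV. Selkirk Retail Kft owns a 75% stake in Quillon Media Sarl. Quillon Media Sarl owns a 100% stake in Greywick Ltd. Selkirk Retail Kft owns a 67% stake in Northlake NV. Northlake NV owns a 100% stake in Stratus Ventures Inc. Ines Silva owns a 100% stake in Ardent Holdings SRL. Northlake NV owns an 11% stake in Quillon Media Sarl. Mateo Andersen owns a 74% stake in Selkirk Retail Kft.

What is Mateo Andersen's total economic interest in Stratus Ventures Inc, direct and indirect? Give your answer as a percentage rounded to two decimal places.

Mateo reaches Stratus along 2 paths.
Via Northlake: 9% × 100% = 9%.
Via Selkirk → Northlake: 74% × 67% × 100% = 49.58%.
Total: 9% + 49.58% = 58.58%.

58.58%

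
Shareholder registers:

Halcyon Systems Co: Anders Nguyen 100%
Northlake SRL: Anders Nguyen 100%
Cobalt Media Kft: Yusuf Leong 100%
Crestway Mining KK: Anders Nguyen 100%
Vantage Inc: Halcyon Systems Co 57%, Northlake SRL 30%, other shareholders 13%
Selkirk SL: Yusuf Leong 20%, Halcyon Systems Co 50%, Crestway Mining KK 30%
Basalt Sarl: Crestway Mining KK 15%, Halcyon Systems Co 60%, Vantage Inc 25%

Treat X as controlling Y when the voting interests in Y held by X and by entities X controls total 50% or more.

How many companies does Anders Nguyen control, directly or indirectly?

Anders holds 100% of Halcyon, so Anders controls Halcyon.
Anders holds 100% of Northlake, so Anders controls Northlake.
Anders holds 100% of Crestway, so Anders controls Crestway.
Halcyon and Northlake together hold 57% + 30% = 87% of Vantage, so Anders controls Vantage.
Halcyon and Crestway together hold 50% + 30% = 80% of Selkirk, so Anders controls Selkirk.
Crestway and Halcyon and Vantage together hold 15% + 60% + 25% = 100% of Basalt, so Anders controls Basalt.
No other company's threshold is met.
Anders controls 6 companies.

6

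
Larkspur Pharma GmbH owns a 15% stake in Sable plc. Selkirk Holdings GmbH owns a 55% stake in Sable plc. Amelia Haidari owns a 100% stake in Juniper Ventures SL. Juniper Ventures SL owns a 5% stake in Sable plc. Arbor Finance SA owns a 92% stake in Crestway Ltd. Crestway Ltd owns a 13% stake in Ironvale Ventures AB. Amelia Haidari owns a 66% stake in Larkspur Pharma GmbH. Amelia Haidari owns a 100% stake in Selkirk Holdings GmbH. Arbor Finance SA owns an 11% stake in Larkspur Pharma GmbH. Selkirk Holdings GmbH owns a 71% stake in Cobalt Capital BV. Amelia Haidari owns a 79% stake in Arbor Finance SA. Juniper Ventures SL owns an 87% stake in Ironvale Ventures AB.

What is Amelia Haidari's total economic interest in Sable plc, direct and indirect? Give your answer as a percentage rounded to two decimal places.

Amelia reaches Sable along 4 paths.
Via Selkirk: 100% × 55% = 55%.
Via Larkspur: 66% × 15% = 9.9%.
Via Arbor → Larkspur: 79% × 11% × 15% = 1.3035%.
Via Juniper: 100% × 5% = 5%.
Total: 55% + 9.9% + 1.3035% + 5% = 71.2035%.
Rounded: 71.20%.

71.20%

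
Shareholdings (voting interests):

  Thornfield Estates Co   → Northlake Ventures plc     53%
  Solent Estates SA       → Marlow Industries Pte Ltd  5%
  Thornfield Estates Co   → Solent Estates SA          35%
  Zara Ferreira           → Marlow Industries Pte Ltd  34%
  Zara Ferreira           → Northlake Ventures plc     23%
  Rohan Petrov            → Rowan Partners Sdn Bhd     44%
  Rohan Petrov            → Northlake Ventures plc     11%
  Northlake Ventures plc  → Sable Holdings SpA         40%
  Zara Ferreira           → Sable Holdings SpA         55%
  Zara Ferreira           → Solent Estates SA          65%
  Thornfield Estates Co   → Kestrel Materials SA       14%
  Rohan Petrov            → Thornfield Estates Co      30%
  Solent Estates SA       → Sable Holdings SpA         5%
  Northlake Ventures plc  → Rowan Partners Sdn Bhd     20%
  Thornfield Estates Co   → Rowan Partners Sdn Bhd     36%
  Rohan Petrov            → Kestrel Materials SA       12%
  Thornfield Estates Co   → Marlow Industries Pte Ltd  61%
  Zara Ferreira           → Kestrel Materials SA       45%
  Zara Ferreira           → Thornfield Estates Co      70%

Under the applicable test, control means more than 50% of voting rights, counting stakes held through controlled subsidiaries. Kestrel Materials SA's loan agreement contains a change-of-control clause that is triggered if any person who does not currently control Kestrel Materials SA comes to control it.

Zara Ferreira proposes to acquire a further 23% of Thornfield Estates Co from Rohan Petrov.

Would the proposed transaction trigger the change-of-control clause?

No

The purchase adds only to Zara's holdings (Rohan's stake shrinks), so Zara is the only person who could newly come to control Kestrel.
Zara holds 70% of Thornfield, so Zara controls Thornfield.
Thornfield and Zara together hold 14% + 45% = 59% of Kestrel, so Zara controls Kestrel.
So Zara already controls Kestrel before the transaction.
After the purchase, Zara's direct stake in Thornfield rises to 70% + 23% = 93%, and Rohan's stake falls to 7%.
Zara controlled Kestrel already, so this is not a new person acquiring control; every other person's position is unchanged or reduced.
No new person acquires control, so the clause is not triggered.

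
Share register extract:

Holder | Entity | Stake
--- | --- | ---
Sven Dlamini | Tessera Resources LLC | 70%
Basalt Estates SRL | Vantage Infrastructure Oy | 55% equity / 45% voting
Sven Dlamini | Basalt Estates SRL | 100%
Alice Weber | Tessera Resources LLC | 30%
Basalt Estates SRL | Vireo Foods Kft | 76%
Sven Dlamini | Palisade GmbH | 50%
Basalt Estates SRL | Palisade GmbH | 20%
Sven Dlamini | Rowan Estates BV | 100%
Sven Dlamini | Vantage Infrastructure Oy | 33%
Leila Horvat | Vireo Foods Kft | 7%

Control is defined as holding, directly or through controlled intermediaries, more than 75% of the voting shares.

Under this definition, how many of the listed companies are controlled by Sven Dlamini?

4

Sven holds 100% of Basalt, so Sven controls Basalt.
Basalt and Sven together hold 45% + 33% = 78% of Vantage, so Sven controls Vantage.
Sven holds 100% of Rowan, so Sven controls Rowan.
Basalt holds 76% of Vireo, so Sven controls Vireo.
No other company's threshold is met.
Sven controls 4 companies.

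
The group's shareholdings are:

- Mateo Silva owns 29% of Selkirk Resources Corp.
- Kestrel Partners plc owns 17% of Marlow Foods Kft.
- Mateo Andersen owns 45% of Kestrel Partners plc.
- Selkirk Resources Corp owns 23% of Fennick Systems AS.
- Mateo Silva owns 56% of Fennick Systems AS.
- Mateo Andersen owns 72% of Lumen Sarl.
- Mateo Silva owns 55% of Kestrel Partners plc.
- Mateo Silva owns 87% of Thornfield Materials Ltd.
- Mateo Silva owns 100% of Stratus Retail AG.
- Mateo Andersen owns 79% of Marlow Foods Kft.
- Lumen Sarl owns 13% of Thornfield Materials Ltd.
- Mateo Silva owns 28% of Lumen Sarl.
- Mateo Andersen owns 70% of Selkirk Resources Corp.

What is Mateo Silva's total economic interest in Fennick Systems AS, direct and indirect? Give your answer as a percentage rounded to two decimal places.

Mateo Silva reaches Fennick along 2 paths.
Via Selkirk: 29% × 23% = 6.67%.
Direct stake: 56% = 56%.
Total: 6.67% + 56% = 62.67%.

62.67%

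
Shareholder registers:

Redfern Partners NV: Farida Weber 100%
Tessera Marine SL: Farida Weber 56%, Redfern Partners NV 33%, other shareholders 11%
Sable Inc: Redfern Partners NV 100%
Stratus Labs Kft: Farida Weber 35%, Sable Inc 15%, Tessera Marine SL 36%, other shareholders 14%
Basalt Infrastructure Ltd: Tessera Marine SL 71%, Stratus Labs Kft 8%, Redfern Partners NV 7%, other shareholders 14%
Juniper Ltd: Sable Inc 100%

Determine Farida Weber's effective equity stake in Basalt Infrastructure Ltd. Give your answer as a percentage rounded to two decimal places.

Farida reaches Basalt along 7 paths.
Via Tessera: 56% × 71% = 39.76%.
Via Redfern → Tessera: 100% × 33% × 71% = 23.43%.
Via Stratus: 35% × 8% = 2.8%.
Via Redfern → Sable → Stratus: 100% × 100% × 15% × 8% = 1.2%.
Via Tessera → Stratus: 56% × 36% × 8% = 1.6128%.
Via Redfern → Tessera → Stratus: 100% × 33% × 36% × 8% = 0.9504%.
Via Redfern: 100% × 7% = 7%.
Total: 39.76% + 23.43% + 2.8% + 1.2% + 1.6128% + 0.9504% + 7% = 76.7532%.
Rounded: 76.75%.

76.75%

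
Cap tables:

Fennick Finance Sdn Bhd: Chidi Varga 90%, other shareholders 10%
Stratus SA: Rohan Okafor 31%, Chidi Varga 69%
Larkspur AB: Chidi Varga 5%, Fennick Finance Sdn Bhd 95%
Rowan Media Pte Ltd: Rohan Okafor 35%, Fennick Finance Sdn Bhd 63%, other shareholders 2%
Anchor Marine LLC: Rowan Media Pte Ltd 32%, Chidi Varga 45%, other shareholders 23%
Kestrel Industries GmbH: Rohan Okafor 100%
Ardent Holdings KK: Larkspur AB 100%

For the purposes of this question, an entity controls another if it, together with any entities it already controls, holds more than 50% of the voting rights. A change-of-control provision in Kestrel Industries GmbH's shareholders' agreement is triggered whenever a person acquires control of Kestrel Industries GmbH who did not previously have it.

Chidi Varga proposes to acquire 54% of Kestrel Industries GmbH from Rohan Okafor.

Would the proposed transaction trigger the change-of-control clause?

Yes

The purchase adds only to Chidi's holdings (Rohan's stake shrinks), so Chidi is the only person who could newly come to control Kestrel.
Chidi holds 90% of Fennick, so Chidi controls Fennick.
Chidi holds 69% of Stratus, so Chidi controls Stratus.
Chidi and Fennick together hold 5% + 95% = 100% of Larkspur, so Chidi controls Larkspur.
Fennick holds 63% of Rowan, so Chidi controls Rowan.
Rowan and Chidi together hold 32% + 45% = 77% of Anchor, so Chidi controls Anchor.
Larkspur holds 100% of Ardent, so Chidi controls Ardent.
Neither Chidi nor any entity Chidi controls holds any voting interest in Kestrel.
So before the transaction, Chidi does not control Kestrel.
After the purchase, Chidi holds 54% of Kestrel directly, and Rohan's stake falls to 46%.
Chidi holds 54% of Kestrel, so Chidi controls Kestrel.
Chidi did not control Kestrel before and does after, so the clause is triggered.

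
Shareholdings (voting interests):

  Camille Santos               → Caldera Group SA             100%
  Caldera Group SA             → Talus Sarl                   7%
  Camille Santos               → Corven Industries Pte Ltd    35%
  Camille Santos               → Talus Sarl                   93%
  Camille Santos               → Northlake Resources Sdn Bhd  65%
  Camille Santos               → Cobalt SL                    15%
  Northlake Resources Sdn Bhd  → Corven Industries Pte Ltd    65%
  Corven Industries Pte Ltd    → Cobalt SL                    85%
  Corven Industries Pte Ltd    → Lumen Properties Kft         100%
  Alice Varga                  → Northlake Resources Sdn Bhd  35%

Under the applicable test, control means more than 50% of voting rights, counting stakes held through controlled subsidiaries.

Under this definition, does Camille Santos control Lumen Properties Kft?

Camille holds 65% of Northlake, so Camille controls Northlake.
Camille and Northlake together hold 35% + 65% = 100% of Corven, so Camille controls Corven.
Corven holds 100% of Lumen, so Camille controls Lumen.

Yes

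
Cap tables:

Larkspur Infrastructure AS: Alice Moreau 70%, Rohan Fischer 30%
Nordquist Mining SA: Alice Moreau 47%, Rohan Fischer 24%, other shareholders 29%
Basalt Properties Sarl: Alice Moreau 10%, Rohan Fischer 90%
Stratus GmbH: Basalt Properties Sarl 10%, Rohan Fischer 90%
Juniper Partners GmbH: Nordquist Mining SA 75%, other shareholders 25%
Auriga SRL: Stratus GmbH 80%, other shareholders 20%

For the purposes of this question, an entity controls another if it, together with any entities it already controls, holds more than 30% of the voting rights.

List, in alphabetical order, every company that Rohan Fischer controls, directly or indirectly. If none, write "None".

Rohan holds 90% of Basalt, so Rohan controls Basalt.
Basalt and Rohan together hold 10% + 90% = 100% of Stratus, so Rohan controls Stratus.
Stratus holds 80% of Auriga, so Rohan controls Auriga.
No other company's threshold is met.

Auriga SRL, Basalt Properties Sarl, Stratus GmbH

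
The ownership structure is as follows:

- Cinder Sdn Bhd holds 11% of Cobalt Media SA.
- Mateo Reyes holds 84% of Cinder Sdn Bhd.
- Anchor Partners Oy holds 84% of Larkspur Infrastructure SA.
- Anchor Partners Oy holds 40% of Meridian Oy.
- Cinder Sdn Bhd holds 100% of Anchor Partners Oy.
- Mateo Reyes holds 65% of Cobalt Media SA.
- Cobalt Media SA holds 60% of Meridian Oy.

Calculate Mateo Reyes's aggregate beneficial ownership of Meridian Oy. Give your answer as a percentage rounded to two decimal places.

Mateo reaches Meridian along 3 paths.
Via Cinder → Anchor: 84% × 100% × 40% = 33.6%.
Via Cobalt: 65% × 60% = 39%.
Via Cinder → Cobalt: 84% × 11% × 60% = 5.544%.
Total: 33.6% + 39% + 5.544% = 78.144%.
Rounded: 78.14%.

78.14%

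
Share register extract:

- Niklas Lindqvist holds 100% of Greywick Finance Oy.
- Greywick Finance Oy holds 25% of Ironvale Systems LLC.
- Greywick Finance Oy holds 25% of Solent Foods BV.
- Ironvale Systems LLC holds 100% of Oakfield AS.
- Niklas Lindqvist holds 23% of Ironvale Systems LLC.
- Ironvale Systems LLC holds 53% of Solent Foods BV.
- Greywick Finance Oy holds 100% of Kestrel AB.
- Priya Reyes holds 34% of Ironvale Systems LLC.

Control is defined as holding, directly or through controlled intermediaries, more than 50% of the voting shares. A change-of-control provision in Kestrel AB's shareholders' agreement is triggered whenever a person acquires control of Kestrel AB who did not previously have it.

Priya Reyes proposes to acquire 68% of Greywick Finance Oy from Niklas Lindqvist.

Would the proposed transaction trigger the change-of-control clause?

Yes

The purchase adds only to Priya's holdings (Niklas's stake shrinks), so Priya is the only person who could newly come to control Kestrel.
Priya's largest direct stake is 34% in Ironvale, which does not meet the threshold, so Priya controls no company.
Neither Priya nor any entity Priya controls holds any voting interest in Kestrel.
So before the transaction, Priya does not control Kestrel.
After the purchase, Priya holds 68% of Greywick directly, and Niklas's stake falls to 32%.
Priya holds 68% of Greywick, so Priya controls Greywick.
Greywick holds 100% of Kestrel, so Priya controls Kestrel.
Priya did not control Kestrel before and does after, so the clause is triggered.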